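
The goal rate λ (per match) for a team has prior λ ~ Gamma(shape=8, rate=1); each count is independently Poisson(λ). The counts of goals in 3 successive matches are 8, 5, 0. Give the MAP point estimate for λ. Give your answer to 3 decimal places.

Σxᵢ = 8+5+0 = 13, with n = 3.
Posterior ∝ λ^7e^(−1λ) · λ^13e^(−3λ) = λ^20e^(−4λ), i.e. Gamma(shape=21, rate=4).
The mode of a Gamma(a, b) with a ≥ 1 (shape–rate) is (a−1)/b = 20/4 ≈ 5.000.

λ̂_MAP = 5.000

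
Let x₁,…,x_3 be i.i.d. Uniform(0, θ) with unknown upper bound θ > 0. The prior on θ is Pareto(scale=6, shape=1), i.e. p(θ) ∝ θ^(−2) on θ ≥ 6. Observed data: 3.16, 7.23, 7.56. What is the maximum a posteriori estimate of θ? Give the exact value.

θ̂_MAP = 7.56

The Uniform(0, θ) likelihood is θ^(−n) for θ ≥ max(xᵢ), zero otherwise. Here max(xᵢ) = 7.56.
Posterior ∝ θ^(−2) · θ^(−3) = θ^(−5) on θ ≥ max(6, 7.56) = 7.56.
This density is strictly decreasing in θ, so the posterior mode lies at the lower boundary of the support.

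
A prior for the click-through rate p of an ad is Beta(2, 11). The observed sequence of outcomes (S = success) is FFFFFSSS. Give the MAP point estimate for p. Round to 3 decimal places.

p̂_MAP = 0.211

Prior: Beta(2, 11).
Data: 3 successes in 8 trials (from the sequence). The binomial likelihood contributes p^3(1−p)^5, so the posterior is Beta(2+3, 11+5) = Beta(5, 16).
For Beta(a, b) with a, b > 1 the mode is (a−1)/(a+b−2) = 4/19 ≈ 0.211.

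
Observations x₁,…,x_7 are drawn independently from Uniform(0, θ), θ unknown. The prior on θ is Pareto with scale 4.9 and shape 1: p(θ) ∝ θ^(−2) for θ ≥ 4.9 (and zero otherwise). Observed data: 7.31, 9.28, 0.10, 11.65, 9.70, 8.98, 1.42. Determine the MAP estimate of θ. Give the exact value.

The Uniform(0, θ) likelihood is θ^(−n) for θ ≥ max(xᵢ), zero otherwise. Here max(xᵢ) = 11.65.
Posterior ∝ θ^(−2) · θ^(−7) = θ^(−9) on θ ≥ max(4.9, 11.65) = 11.65.
This density is strictly decreasing in θ, so the posterior mode lies at the lower boundary of the support.

θ̂_MAP = 11.65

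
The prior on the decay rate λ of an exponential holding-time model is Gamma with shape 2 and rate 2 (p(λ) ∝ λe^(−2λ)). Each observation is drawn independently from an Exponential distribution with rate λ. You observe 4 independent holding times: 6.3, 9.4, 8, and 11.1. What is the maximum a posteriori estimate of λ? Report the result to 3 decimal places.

λ̂_MAP = 0.136

The Exponential(rate=λ) likelihood is ∝ λ^n e^(−λΣtᵢ). Here n = 4 and Σtᵢ = 6.3 + 9.4 + 8 + 11.1 = 34.8.
Posterior ∝ λe^(−2λ) · λ^4e^(−34.8λ) = λ^5e^(−36.8λ), i.e. Gamma(6, 36.8).
Mode = (a−1)/b = 5/36.8 ≈ 0.136.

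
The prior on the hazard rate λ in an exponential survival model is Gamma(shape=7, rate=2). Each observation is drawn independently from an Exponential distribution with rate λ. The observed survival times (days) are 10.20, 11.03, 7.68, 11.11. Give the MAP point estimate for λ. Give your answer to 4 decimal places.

The Exponential(rate=λ) likelihood is ∝ λ^n e^(−λΣtᵢ). Here n = 4 and Σtᵢ = 10.20 + 11.03 + 7.68 + 11.11 = 40.02.
Posterior ∝ λ^6e^(−2λ) · λ^4e^(−40.02λ) = λ^10e^(−42.02λ), i.e. Gamma(11, 42.02).
Mode = (a−1)/b = 10/42.02 ≈ 0.2380.

λ̂_MAP = 0.2380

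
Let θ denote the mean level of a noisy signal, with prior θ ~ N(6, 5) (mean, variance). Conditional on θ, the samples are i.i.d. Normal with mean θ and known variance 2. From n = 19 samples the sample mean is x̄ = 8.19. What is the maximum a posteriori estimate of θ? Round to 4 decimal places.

n = 19, x̄ = 8.19.
For a Normal prior and Normal likelihood with known variance, the posterior is Normal; its mode equals its mean, the precision-weighted average.
Prior precision 1/σ₀² = 1/5 = 0.2; data precision n/σ² = 19/2 = 9.5.
θ̂ = (0.2·6 + 9.5·8.19) / (0.2 + 9.5) = 79.005/9.7 = 15801/1940 ≈ 8.1448.

θ̂_MAP = 8.1448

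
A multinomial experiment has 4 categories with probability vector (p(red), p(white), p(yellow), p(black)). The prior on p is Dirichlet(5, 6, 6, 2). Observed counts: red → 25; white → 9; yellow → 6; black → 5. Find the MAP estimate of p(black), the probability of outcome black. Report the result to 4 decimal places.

The posterior is Dirichlet(αᵢ + nᵢ) = Dirichlet(30, 15, 12, 7).
For a Dirichlet(a₁,…,a_K) with all aᵢ > 1, the mode has j-th component (aⱼ − 1)/(Σaᵢ − K).
Here Σaᵢ = 64 and K = 4, so p(black) = (7 − 1)/(64 − 4) = 6/60 ≈ 0.1000.

MAP estimate of p(black) = 0.1000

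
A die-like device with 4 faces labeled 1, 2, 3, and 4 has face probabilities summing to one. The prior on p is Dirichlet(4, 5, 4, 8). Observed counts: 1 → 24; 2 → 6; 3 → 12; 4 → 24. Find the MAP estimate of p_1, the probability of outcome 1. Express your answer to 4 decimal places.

MAP estimate: 0.3253

The posterior is Dirichlet(αᵢ + nᵢ) = Dirichlet(28, 11, 16, 32).
For a Dirichlet(a₁,…,a_K) with all aᵢ > 1, the mode has j-th component (aⱼ − 1)/(Σaᵢ − K).
Here Σaᵢ = 87 and K = 4, so p_1 = (28 − 1)/(87 − 4) = 27/83 ≈ 0.3253.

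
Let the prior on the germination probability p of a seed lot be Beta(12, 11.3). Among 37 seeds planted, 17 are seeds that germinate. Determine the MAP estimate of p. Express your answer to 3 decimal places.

p̂_MAP = 0.480

Prior: Beta(12, 11.3).
Data: 17 successes in 37 trials. The binomial likelihood contributes p^17(1−p)^20, so the posterior is Beta(12+17, 11.3+20) = Beta(29, 31.3).
For Beta(a, b) with a, b > 1 the mode is (a−1)/(a+b−2) = 28/58.3 ≈ 0.480.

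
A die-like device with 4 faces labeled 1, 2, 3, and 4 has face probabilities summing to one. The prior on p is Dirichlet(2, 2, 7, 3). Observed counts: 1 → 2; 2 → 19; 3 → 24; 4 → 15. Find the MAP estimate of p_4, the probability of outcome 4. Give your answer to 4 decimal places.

The posterior is Dirichlet(αᵢ + nᵢ) = Dirichlet(4, 21, 31, 18).
For a Dirichlet(a₁,…,a_K) with all aᵢ > 1, the mode has j-th component (aⱼ − 1)/(Σaᵢ − K).
Here Σaᵢ = 74 and K = 4, so p_4 = (18 − 1)/(74 − 4) = 17/70 ≈ 0.2429.

MAP estimate: 0.2429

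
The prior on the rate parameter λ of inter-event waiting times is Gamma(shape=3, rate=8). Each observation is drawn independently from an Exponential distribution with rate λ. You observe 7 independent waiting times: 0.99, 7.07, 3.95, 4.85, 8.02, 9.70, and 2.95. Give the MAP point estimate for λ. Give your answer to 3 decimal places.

The Exponential(rate=λ) likelihood is ∝ λ^n e^(−λΣtᵢ). Here n = 7 and Σtᵢ = 0.99 + 7.07 + 3.95 + 4.85 + 8.02 + 9.70 + 2.95 = 37.53.
Posterior ∝ λ^2e^(−8λ) · λ^7e^(−37.53λ) = λ^9e^(−45.53λ), i.e. Gamma(10, 45.53).
Mode = (a−1)/b = 9/45.53 ≈ 0.198.

λ̂_MAP = 0.198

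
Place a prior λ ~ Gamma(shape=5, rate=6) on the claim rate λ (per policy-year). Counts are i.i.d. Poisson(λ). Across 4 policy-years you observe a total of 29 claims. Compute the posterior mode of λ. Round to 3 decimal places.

λ̂_MAP = 3.300

Σxᵢ = 29, n = 4.
Posterior ∝ λ^4e^(−6λ) · λ^29e^(−4λ) = λ^33e^(−10λ), i.e. Gamma(shape=34, rate=10).
The mode of a Gamma(a, b) with a ≥ 1 (shape–rate) is (a−1)/b = 33/10 ≈ 3.300.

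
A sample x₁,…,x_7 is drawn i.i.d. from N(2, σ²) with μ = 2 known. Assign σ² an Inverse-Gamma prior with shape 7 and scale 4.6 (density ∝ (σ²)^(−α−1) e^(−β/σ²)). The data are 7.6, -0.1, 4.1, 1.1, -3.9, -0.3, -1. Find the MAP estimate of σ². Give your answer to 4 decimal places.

σ̂²_MAP = 4.3170

Sum of squared deviations about the known mean: SS = (7.6−2)² + (-0.1−2)² + (4.1−2)² + (1.1−2)² + (-3.9−2)² + (-0.3−2)² + (-1−2)² = 90.09.
The Normal likelihood contributes (σ²)^(−n/2) exp(−SS/(2σ²)), so the posterior is Inverse-Gamma(α + n/2, β + SS/2) = Inverse-Gamma(10.5, 49.645).
The mode of Inverse-Gamma(a, b) is b/(a+1) = 49.645/11.5 ≈ 4.3170.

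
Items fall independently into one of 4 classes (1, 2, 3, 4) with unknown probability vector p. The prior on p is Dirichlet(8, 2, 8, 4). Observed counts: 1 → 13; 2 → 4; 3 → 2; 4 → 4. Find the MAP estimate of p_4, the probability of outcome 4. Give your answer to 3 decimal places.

The posterior is Dirichlet(αᵢ + nᵢ) = Dirichlet(21, 6, 10, 8).
For a Dirichlet(a₁,…,a_K) with all aᵢ > 1, the mode has j-th component (aⱼ − 1)/(Σaᵢ − K).
Here Σaᵢ = 45 and K = 4, so p_4 = (8 − 1)/(45 − 4) = 7/41 ≈ 0.171.

MAP estimate: 0.171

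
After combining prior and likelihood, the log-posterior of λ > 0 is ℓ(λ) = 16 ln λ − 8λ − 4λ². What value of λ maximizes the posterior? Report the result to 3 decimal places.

λ̂_MAP = 1.000

ℓ'(λ) = 16/λ − 8 − 8λ. Setting this to zero and multiplying by λ: 8λ² + 8λ − 16 = 0.
λ = (−8 + √(8² + 4·8·16)) / (2·8) = (−8 + √576) / 16 = (−8 + 24)/16 = 1.
ℓ''(λ) = −16/λ² − 8 < 0, confirming a maximum.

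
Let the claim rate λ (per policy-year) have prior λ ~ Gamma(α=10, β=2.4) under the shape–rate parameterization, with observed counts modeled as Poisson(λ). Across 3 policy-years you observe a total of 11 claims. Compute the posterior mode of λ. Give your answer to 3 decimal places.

λ̂_MAP = 3.704

Σxᵢ = 11, n = 3.
Posterior ∝ λ^9e^(−2.4λ) · λ^11e^(−3λ) = λ^20e^(−5.4λ), i.e. Gamma(shape=21, rate=5.4).
The mode of a Gamma(a, b) with a ≥ 1 (shape–rate) is (a−1)/b = 20/5.4 ≈ 3.704.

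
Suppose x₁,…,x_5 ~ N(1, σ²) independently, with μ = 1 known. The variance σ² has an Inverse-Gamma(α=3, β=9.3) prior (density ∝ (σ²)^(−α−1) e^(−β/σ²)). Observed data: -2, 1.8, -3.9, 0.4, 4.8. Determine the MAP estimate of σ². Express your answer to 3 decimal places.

Sum of squared deviations about the known mean: SS = (-2−1)² + (1.8−1)² + (-3.9−1)² + (0.4−1)² + (4.8−1)² = 48.45.
The Normal likelihood contributes (σ²)^(−n/2) exp(−SS/(2σ²)), so the posterior is Inverse-Gamma(α + n/2, β + SS/2) = Inverse-Gamma(5.5, 33.525).
The mode of Inverse-Gamma(a, b) is b/(a+1) = 33.525/6.5 ≈ 5.158.

σ̂²_MAP = 5.158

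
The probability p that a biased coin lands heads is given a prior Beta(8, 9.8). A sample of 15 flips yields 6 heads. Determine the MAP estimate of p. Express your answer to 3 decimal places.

p̂_MAP = 0.422

Prior: Beta(8, 9.8).
Data: 6 successes in 15 trials. The binomial likelihood contributes p^6(1−p)^9, so the posterior is Beta(8+6, 9.8+9) = Beta(14, 18.8).
For Beta(a, b) with a, b > 1 the mode is (a−1)/(a+b−2) = 13/30.8 ≈ 0.422.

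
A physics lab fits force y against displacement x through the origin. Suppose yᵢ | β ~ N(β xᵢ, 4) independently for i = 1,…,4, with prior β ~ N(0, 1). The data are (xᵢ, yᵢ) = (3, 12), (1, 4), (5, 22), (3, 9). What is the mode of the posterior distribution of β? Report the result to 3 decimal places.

β̂_MAP = 3.688

log p(β | y) = −Σ(yᵢ − βxᵢ)²/(2·4) − β²/(2·1) + const.
Setting the derivative to zero: Σxᵢ(yᵢ − βxᵢ)/4 − β/1 = 0, so β = Σxᵢyᵢ / (Σxᵢ² + σ²/τ²).
Σxᵢyᵢ = 3·12 + 1·4 + 5·22 + 3·9 = 177; Σxᵢ² = 44; σ²/τ² = 4.
β̂_MAP = 177 / (44 + 4) = 177/48 ≈ 3.688.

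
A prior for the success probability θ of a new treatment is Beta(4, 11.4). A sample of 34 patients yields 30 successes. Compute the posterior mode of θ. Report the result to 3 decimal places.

θ̂_MAP = 0.696

Prior: Beta(4, 11.4).
Data: 30 successes in 34 trials. The binomial likelihood contributes θ^30(1−θ)^4, so the posterior is Beta(4+30, 11.4+4) = Beta(34, 15.4).
For Beta(a, b) with a, b > 1 the mode is (a−1)/(a+b−2) = 33/47.4 ≈ 0.696.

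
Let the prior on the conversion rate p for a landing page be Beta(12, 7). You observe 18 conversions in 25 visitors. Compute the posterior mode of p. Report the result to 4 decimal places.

Prior: Beta(12, 7).
Data: 18 successes in 25 trials. The binomial likelihood contributes p^18(1−p)^7, so the posterior is Beta(12+18, 7+7) = Beta(30, 14).
For Beta(a, b) with a, b > 1 the mode is (a−1)/(a+b−2) = 29/42 ≈ 0.6905.

p̂_MAP = 0.6905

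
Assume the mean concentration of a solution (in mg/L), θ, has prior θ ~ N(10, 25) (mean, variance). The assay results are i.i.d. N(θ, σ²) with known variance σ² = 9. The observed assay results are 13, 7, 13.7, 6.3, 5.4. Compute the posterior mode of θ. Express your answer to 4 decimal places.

n = 5; x̄ = (13 + 7 + 13.7 + 6.3 + 5.4)/5 = 45.4/5 = 9.08.
For a Normal prior and Normal likelihood with known variance, the posterior is Normal; its mode equals its mean, the precision-weighted average.
Prior precision 1/σ₀² = 1/25 = 0.04; data precision n/σ² = 5/9.
θ̂ = (0.04·10 + (5/9)·9.08) / (0.04 + 5/9) = (49/9)/(134/225) = 1225/134 ≈ 9.1418.

θ̂_MAP = 9.1418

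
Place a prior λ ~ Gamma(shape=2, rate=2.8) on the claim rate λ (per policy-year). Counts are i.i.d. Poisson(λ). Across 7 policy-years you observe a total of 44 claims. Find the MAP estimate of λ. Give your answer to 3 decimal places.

λ̂_MAP = 4.592

Σxᵢ = 44, n = 7.
Posterior ∝ λe^(−2.8λ) · λ^44e^(−7λ) = λ^45e^(−9.8λ), i.e. Gamma(shape=46, rate=9.8).
The mode of a Gamma(a, b) with a ≥ 1 (shape–rate) is (a−1)/b = 45/9.8 ≈ 4.592.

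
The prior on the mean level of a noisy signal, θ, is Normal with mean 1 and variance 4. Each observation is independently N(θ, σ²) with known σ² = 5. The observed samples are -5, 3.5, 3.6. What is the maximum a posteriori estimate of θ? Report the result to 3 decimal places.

θ̂_MAP = 0.788

n = 3; x̄ = ((-5) + 3.5 + 3.6)/3 = 2.1/3 = 0.7.
For a Normal prior and Normal likelihood with known variance, the posterior is Normal; its mode equals its mean, the precision-weighted average.
Prior precision 1/σ₀² = 1/4 = 0.25; data precision n/σ² = 3/5 = 0.6.
θ̂ = (0.25·1 + 0.6·0.7) / (0.25 + 0.6) = 0.67/0.85 = 67/85 ≈ 0.788.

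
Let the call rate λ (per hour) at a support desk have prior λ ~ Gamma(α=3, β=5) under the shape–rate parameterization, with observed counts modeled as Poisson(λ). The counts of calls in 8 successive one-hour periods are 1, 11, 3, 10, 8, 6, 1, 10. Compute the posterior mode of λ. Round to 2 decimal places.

Σxᵢ = 1+11+3+10+8+6+1+10 = 50, with n = 8.
Posterior ∝ λ^2e^(−5λ) · λ^50e^(−8λ) = λ^52e^(−13λ), i.e. Gamma(shape=53, rate=13).
The mode of a Gamma(a, b) with a ≥ 1 (shape–rate) is (a−1)/b = 52/13 ≈ 4.00.

λ̂_MAP = 4.00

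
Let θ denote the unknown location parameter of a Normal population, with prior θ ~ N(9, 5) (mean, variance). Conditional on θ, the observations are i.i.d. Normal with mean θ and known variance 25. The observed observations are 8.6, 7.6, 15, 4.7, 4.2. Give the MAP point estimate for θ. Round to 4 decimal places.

n = 5; x̄ = (8.6 + 7.6 + 15 + 4.7 + 4.2)/5 = 40.1/5 = 8.02.
For a Normal prior and Normal likelihood with known variance, the posterior is Normal; its mode equals its mean, the precision-weighted average.
Prior precision 1/σ₀² = 1/5 = 0.2; data precision n/σ² = 5/25 = 0.2.
θ̂ = (0.2·9 + 0.2·8.02) / (0.2 + 0.2) = 3.404/0.4 = 8.5100.

θ̂_MAP = 8.5100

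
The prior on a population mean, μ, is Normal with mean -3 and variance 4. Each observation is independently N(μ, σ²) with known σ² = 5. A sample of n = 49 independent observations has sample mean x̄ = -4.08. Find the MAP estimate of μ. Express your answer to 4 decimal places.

n = 49, x̄ = -4.08.
For a Normal prior and Normal likelihood with known variance, the posterior is Normal; its mode equals its mean, the precision-weighted average.
Prior precision 1/σ₀² = 1/4 = 0.25; data precision n/σ² = 49/5 = 9.8.
μ̂ = (0.25·(-3) + 9.8·(-4.08)) / (0.25 + 9.8) = (-40.734)/10.05 = -6789/1675 ≈ -4.0531.

μ̂_MAP = -4.0531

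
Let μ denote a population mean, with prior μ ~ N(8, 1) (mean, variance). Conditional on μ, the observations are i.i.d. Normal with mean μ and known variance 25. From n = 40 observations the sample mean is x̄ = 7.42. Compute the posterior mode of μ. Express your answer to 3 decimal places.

μ̂_MAP = 7.643

n = 40, x̄ = 7.42.
For a Normal prior and Normal likelihood with known variance, the posterior is Normal; its mode equals its mean, the precision-weighted average.
Prior precision 1/σ₀² = 1/1 = 1; data precision n/σ² = 40/25 = 1.6.
μ̂ = (1·8 + 1.6·7.42) / (1 + 1.6) = 19.872/2.6 = 2484/325 ≈ 7.643.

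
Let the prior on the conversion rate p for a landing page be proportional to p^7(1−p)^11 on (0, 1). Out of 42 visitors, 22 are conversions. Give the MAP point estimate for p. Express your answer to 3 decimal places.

p̂_MAP = 0.483

The prior density ∝ p^7(1−p)^11 is the kernel of Beta(8, 12).
Data: 22 successes in 42 trials. The binomial likelihood contributes p^22(1−p)^20, so the posterior is Beta(8+22, 12+20) = Beta(30, 32).
For Beta(a, b) with a, b > 1 the mode is (a−1)/(a+b−2) = 29/60 ≈ 0.483.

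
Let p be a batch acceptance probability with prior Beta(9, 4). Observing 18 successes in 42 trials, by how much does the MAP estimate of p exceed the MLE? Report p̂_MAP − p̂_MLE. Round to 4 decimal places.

Posterior is Beta(27, 28); MAP = (27−1)/(55−2) = 26/53 ≈ 0.49057.
MLE ignores the prior: p̂_MLE = k/n = 18/42 ≈ 0.42857.
Difference = 26/53 − 18/42 = 23/371 ≈ 0.0620.

MAP − MLE = 0.0620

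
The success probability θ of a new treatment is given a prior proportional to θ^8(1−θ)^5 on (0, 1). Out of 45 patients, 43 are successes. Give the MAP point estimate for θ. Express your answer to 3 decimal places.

θ̂_MAP = 0.879

The prior density ∝ θ^8(1−θ)^5 is the kernel of Beta(9, 6).
Data: 43 successes in 45 trials. The binomial likelihood contributes θ^43(1−θ)^2, so the posterior is Beta(9+43, 6+2) = Beta(52, 8).
For Beta(a, b) with a, b > 1 the mode is (a−1)/(a+b−2) = 51/58 ≈ 0.879.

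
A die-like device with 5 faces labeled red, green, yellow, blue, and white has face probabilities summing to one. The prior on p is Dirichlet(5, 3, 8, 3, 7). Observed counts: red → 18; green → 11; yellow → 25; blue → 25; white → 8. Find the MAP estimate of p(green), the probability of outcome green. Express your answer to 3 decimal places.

The posterior is Dirichlet(αᵢ + nᵢ) = Dirichlet(23, 14, 33, 28, 15).
For a Dirichlet(a₁,…,a_K) with all aᵢ > 1, the mode has j-th component (aⱼ − 1)/(Σaᵢ − K).
Here Σaᵢ = 113 and K = 5, so p(green) = (14 − 1)/(113 − 5) = 13/108 ≈ 0.120.

MAP estimate of p(green) = 0.120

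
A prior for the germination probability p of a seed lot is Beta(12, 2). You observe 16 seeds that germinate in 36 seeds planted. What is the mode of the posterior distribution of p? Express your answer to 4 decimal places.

Prior: Beta(12, 2).
Data: 16 successes in 36 trials. The binomial likelihood contributes p^16(1−p)^20, so the posterior is Beta(12+16, 2+20) = Beta(28, 22).
For Beta(a, b) with a, b > 1 the mode is (a−1)/(a+b−2) = 27/48 ≈ 0.5625.

p̂_MAP = 0.5625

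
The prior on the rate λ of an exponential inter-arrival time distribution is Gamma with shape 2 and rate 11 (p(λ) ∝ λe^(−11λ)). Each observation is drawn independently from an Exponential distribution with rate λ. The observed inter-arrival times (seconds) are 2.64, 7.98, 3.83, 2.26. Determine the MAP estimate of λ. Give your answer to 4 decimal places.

The Exponential(rate=λ) likelihood is ∝ λ^n e^(−λΣtᵢ). Here n = 4 and Σtᵢ = 2.64 + 7.98 + 3.83 + 2.26 = 16.71.
Posterior ∝ λe^(−11λ) · λ^4e^(−16.71λ) = λ^5e^(−27.71λ), i.e. Gamma(6, 27.71).
Mode = (a−1)/b = 5/27.71 ≈ 0.1804.

λ̂_MAP = 0.1804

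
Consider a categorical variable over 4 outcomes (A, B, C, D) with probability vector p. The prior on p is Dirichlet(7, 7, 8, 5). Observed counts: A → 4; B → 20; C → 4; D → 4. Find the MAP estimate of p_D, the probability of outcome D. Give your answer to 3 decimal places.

MAP estimate of p_D = 0.145

The posterior is Dirichlet(αᵢ + nᵢ) = Dirichlet(11, 27, 12, 9).
For a Dirichlet(a₁,…,a_K) with all aᵢ > 1, the mode has j-th component (aⱼ − 1)/(Σaᵢ − K).
Here Σaᵢ = 59 and K = 4, so p_D = (9 − 1)/(59 − 4) = 8/55 ≈ 0.145.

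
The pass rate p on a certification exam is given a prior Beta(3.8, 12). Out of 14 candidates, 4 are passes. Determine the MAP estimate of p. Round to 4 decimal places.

Prior: Beta(3.8, 12).
Data: 4 successes in 14 trials. The binomial likelihood contributes p^4(1−p)^10, so the posterior is Beta(3.8+4, 12+10) = Beta(7.8, 22).
For Beta(a, b) with a, b > 1 the mode is (a−1)/(a+b−2) = 6.8/27.8 ≈ 0.2446.

p̂_MAP = 0.2446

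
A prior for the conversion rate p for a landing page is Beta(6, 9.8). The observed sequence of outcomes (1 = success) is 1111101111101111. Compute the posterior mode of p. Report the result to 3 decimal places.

p̂_MAP = 0.638

Prior: Beta(6, 9.8).
Data: 14 successes in 16 trials (from the sequence). The binomial likelihood contributes p^14(1−p)^2, so the posterior is Beta(6+14, 9.8+2) = Beta(20, 11.8).
For Beta(a, b) with a, b > 1 the mode is (a−1)/(a+b−2) = 19/29.8 ≈ 0.638.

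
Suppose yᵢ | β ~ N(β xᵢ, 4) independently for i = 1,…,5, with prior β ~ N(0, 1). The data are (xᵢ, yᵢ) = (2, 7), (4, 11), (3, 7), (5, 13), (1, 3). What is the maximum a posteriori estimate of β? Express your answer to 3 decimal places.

β̂_MAP = 2.492

log p(β | y) = −Σ(yᵢ − βxᵢ)²/(2·4) − β²/(2·1) + const.
Setting the derivative to zero: Σxᵢ(yᵢ − βxᵢ)/4 − β/1 = 0, so β = Σxᵢyᵢ / (Σxᵢ² + σ²/τ²).
Σxᵢyᵢ = 2·7 + 4·11 + 3·7 + 5·13 + 1·3 = 147; Σxᵢ² = 55; σ²/τ² = 4.
β̂_MAP = 147 / (55 + 4) = 147/59 ≈ 2.492.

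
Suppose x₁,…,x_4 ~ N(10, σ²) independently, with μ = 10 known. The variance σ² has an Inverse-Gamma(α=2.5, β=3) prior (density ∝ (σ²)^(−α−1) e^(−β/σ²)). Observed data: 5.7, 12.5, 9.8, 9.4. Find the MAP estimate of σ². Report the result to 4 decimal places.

σ̂²_MAP = 2.8309

Sum of squared deviations about the known mean: SS = (5.7−10)² + (12.5−10)² + (9.8−10)² + (9.4−10)² = 25.14.
The Normal likelihood contributes (σ²)^(−n/2) exp(−SS/(2σ²)), so the posterior is Inverse-Gamma(α + n/2, β + SS/2) = Inverse-Gamma(4.5, 15.57).
The mode of Inverse-Gamma(a, b) is b/(a+1) = 15.57/5.5 ≈ 2.8309.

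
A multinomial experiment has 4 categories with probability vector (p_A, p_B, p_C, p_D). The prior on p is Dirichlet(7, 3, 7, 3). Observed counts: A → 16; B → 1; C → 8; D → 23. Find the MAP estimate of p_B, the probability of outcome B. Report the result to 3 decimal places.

The posterior is Dirichlet(αᵢ + nᵢ) = Dirichlet(23, 4, 15, 26).
For a Dirichlet(a₁,…,a_K) with all aᵢ > 1, the mode has j-th component (aⱼ − 1)/(Σaᵢ − K).
Here Σaᵢ = 68 and K = 4, so p_B = (4 − 1)/(68 − 4) = 3/64 ≈ 0.047.

MAP estimate of p_B = 0.047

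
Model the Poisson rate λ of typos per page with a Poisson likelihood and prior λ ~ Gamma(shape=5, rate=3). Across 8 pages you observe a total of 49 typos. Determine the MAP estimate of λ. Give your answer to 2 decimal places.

Σxᵢ = 49, n = 8.
Posterior ∝ λ^4e^(−3λ) · λ^49e^(−8λ) = λ^53e^(−11λ), i.e. Gamma(shape=54, rate=11).
The mode of a Gamma(a, b) with a ≥ 1 (shape–rate) is (a−1)/b = 53/11 ≈ 4.82.

λ̂_MAP = 4.82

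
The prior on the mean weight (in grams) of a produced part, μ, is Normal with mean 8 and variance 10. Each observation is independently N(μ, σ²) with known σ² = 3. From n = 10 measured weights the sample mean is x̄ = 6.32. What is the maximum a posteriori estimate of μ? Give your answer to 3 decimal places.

μ̂_MAP = 6.369

n = 10, x̄ = 6.32.
For a Normal prior and Normal likelihood with known variance, the posterior is Normal; its mode equals its mean, the precision-weighted average.
Prior precision 1/σ₀² = 1/10 = 0.1; data precision n/σ² = 10/3.
μ̂ = (0.1·8 + (10/3)·6.32) / (0.1 + 10/3) = (328/15)/(103/30) = 656/103 ≈ 6.369.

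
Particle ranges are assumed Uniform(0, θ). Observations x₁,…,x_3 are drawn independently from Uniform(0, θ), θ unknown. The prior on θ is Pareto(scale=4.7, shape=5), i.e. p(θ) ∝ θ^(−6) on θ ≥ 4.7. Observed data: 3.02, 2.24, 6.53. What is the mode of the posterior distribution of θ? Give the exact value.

The Uniform(0, θ) likelihood is θ^(−n) for θ ≥ max(xᵢ), zero otherwise. Here max(xᵢ) = 6.53.
Posterior ∝ θ^(−6) · θ^(−3) = θ^(−9) on θ ≥ max(4.7, 6.53) = 6.53.
This density is strictly decreasing in θ, so the posterior mode lies at the lower boundary of the support.

θ̂_MAP = 6.53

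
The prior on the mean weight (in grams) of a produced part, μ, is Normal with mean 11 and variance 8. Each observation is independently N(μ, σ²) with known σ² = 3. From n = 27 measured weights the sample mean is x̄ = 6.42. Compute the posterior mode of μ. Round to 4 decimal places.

μ̂_MAP = 6.4827

n = 27, x̄ = 6.42.
For a Normal prior and Normal likelihood with known variance, the posterior is Normal; its mode equals its mean, the precision-weighted average.
Prior precision 1/σ₀² = 1/8 = 0.125; data precision n/σ² = 27/3 = 9.
μ̂ = (0.125·11 + 9·6.42) / (0.125 + 9) = 59.155/9.125 = 11831/1825 ≈ 6.4827.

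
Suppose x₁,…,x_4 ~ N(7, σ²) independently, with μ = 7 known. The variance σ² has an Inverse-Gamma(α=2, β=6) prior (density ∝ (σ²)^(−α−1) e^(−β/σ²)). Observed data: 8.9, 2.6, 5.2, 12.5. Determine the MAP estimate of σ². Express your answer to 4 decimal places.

Sum of squared deviations about the known mean: SS = (8.9−7)² + (2.6−7)² + (5.2−7)² + (12.5−7)² = 56.46.
The Normal likelihood contributes (σ²)^(−n/2) exp(−SS/(2σ²)), so the posterior is Inverse-Gamma(α + n/2, β + SS/2) = Inverse-Gamma(4, 34.23).
The mode of Inverse-Gamma(a, b) is b/(a+1) = 34.23/5 ≈ 6.8460.

σ̂²_MAP = 6.8460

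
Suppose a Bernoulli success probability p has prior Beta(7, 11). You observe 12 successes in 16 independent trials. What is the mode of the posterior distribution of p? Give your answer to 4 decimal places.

p̂_MAP = 0.5625

Prior: Beta(7, 11).
Data: 12 successes in 16 trials. The binomial likelihood contributes p^12(1−p)^4, so the posterior is Beta(7+12, 11+4) = Beta(19, 15).
For Beta(a, b) with a, b > 1 the mode is (a−1)/(a+b−2) = 18/32 ≈ 0.5625.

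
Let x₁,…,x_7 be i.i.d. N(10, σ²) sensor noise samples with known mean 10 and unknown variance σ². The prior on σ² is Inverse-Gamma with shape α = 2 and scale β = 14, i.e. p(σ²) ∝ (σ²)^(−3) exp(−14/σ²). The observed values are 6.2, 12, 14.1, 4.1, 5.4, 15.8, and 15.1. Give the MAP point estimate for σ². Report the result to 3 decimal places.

σ̂²_MAP = 13.759

Sum of squared deviations about the known mean: SS = (6.2−10)² + (12−10)² + (14.1−10)² + (4.1−10)² + (5.4−10)² + (15.8−10)² + (15.1−10)² = 150.87.
The Normal likelihood contributes (σ²)^(−n/2) exp(−SS/(2σ²)), so the posterior is Inverse-Gamma(α + n/2, β + SS/2) = Inverse-Gamma(5.5, 89.435).
The mode of Inverse-Gamma(a, b) is b/(a+1) = 89.435/6.5 ≈ 13.759.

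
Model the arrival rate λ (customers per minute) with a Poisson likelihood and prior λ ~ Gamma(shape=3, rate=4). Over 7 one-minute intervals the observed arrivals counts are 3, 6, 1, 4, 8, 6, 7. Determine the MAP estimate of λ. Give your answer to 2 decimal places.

Σxᵢ = 3+6+1+4+8+6+7 = 35, with n = 7.
Posterior ∝ λ^2e^(−4λ) · λ^35e^(−7λ) = λ^37e^(−11λ), i.e. Gamma(shape=38, rate=11).
The mode of a Gamma(a, b) with a ≥ 1 (shape–rate) is (a−1)/b = 37/11 ≈ 3.36.

λ̂_MAP = 3.36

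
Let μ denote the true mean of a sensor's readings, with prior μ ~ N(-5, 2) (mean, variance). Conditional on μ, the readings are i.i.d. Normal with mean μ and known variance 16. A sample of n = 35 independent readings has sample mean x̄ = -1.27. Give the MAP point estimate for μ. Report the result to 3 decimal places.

n = 35, x̄ = -1.27.
For a Normal prior and Normal likelihood with known variance, the posterior is Normal; its mode equals its mean, the precision-weighted average.
Prior precision 1/σ₀² = 1/2 = 0.5; data precision n/σ² = 35/16 = 2.1875.
μ̂ = (0.5·(-5) + 2.1875·(-1.27)) / (0.5 + 2.1875) = (-5.278125)/2.6875 = -1689/860 ≈ -1.964.

μ̂_MAP = -1.964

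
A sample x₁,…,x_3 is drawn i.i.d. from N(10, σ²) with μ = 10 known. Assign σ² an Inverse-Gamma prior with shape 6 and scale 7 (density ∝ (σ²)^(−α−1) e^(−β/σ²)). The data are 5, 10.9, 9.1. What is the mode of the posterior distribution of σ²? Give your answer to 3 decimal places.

σ̂²_MAP = 2.389

Sum of squared deviations about the known mean: SS = (5−10)² + (10.9−10)² + (9.1−10)² = 26.62.
The Normal likelihood contributes (σ²)^(−n/2) exp(−SS/(2σ²)), so the posterior is Inverse-Gamma(α + n/2, β + SS/2) = Inverse-Gamma(7.5, 20.31).
The mode of Inverse-Gamma(a, b) is b/(a+1) = 20.31/8.5 ≈ 2.389.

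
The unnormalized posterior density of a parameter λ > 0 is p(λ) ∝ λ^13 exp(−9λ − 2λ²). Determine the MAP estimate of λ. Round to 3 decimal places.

ℓ'(λ) = 13/λ − 9 − 4λ. Setting this to zero and multiplying by λ: 4λ² + 9λ − 13 = 0.
λ = (−9 + √(9² + 4·4·13)) / (2·4) = (−9 + √289) / 8 = (−9 + 17)/8 = 1.
ℓ''(λ) = −13/λ² − 4 < 0, confirming a maximum.

λ̂_MAP = 1.000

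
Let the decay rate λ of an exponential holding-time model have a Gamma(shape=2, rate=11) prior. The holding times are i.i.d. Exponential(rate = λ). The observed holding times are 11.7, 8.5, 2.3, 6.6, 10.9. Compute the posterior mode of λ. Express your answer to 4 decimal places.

λ̂_MAP = 0.1176

The Exponential(rate=λ) likelihood is ∝ λ^n e^(−λΣtᵢ). Here n = 5 and Σtᵢ = 11.7 + 8.5 + 2.3 + 6.6 + 10.9 = 40.
Posterior ∝ λe^(−11λ) · λ^5e^(−40λ) = λ^6e^(−51λ), i.e. Gamma(7, 51).
Mode = (a−1)/b = 6/51 ≈ 0.1176.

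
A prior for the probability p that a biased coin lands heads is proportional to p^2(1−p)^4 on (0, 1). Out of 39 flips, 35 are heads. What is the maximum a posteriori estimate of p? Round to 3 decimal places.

The prior density ∝ p^2(1−p)^4 is the kernel of Beta(3, 5).
Data: 35 successes in 39 trials. The binomial likelihood contributes p^35(1−p)^4, so the posterior is Beta(3+35, 5+4) = Beta(38, 9).
For Beta(a, b) with a, b > 1 the mode is (a−1)/(a+b−2) = 37/45 ≈ 0.822.

p̂_MAP = 0.822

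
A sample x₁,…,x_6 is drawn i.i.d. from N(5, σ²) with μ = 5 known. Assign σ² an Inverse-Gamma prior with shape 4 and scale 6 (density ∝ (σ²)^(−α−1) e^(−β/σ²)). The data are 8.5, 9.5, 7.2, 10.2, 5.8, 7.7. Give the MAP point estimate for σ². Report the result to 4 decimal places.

Sum of squared deviations about the known mean: SS = (8.5−5)² + (9.5−5)² + (7.2−5)² + (10.2−5)² + (5.8−5)² + (7.7−5)² = 72.31.
The Normal likelihood contributes (σ²)^(−n/2) exp(−SS/(2σ²)), so the posterior is Inverse-Gamma(α + n/2, β + SS/2) = Inverse-Gamma(7, 42.155).
The mode of Inverse-Gamma(a, b) is b/(a+1) = 42.155/8 ≈ 5.2694.

σ̂²_MAP = 5.2694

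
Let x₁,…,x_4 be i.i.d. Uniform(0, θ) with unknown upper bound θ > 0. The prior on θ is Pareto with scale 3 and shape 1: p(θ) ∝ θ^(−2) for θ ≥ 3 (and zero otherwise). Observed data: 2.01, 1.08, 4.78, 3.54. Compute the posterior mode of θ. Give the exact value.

θ̂_MAP = 4.78

The Uniform(0, θ) likelihood is θ^(−n) for θ ≥ max(xᵢ), zero otherwise. Here max(xᵢ) = 4.78.
Posterior ∝ θ^(−2) · θ^(−4) = θ^(−6) on θ ≥ max(3, 4.78) = 4.78.
This density is strictly decreasing in θ, so the posterior mode lies at the lower boundary of the support.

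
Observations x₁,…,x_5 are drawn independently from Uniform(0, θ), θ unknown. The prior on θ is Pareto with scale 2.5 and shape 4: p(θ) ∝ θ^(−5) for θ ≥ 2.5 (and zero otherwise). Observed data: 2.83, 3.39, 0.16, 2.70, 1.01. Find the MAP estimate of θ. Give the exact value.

The Uniform(0, θ) likelihood is θ^(−n) for θ ≥ max(xᵢ), zero otherwise. Here max(xᵢ) = 3.39.
Posterior ∝ θ^(−5) · θ^(−5) = θ^(−10) on θ ≥ max(2.5, 3.39) = 3.39.
This density is strictly decreasing in θ, so the posterior mode lies at the lower boundary of the support.

θ̂_MAP = 3.39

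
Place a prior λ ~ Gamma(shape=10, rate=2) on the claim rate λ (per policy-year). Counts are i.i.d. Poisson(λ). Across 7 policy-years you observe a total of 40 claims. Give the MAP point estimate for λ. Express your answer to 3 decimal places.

Σxᵢ = 40, n = 7.
Posterior ∝ λ^9e^(−2λ) · λ^40e^(−7λ) = λ^49e^(−9λ), i.e. Gamma(shape=50, rate=9).
The mode of a Gamma(a, b) with a ≥ 1 (shape–rate) is (a−1)/b = 49/9 ≈ 5.444.

λ̂_MAP = 5.444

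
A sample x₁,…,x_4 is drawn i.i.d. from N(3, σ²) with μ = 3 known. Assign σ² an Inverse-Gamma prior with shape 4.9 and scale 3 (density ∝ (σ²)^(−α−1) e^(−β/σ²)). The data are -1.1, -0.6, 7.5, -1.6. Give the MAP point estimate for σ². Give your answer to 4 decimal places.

σ̂²_MAP = 4.8848

Sum of squared deviations about the known mean: SS = (-1.1−3)² + (-0.6−3)² + (7.5−3)² + (-1.6−3)² = 71.18.
The Normal likelihood contributes (σ²)^(−n/2) exp(−SS/(2σ²)), so the posterior is Inverse-Gamma(α + n/2, β + SS/2) = Inverse-Gamma(6.9, 38.59).
The mode of Inverse-Gamma(a, b) is b/(a+1) = 38.59/7.9 ≈ 4.8848.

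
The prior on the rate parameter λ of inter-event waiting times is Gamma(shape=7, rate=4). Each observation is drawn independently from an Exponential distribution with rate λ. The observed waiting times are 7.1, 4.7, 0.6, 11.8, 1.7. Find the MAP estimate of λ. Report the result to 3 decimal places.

λ̂_MAP = 0.368

The Exponential(rate=λ) likelihood is ∝ λ^n e^(−λΣtᵢ). Here n = 5 and Σtᵢ = 7.1 + 4.7 + 0.6 + 11.8 + 1.7 = 25.9.
Posterior ∝ λ^6e^(−4λ) · λ^5e^(−25.9λ) = λ^11e^(−29.9λ), i.e. Gamma(12, 29.9).
Mode = (a−1)/b = 11/29.9 ≈ 0.368.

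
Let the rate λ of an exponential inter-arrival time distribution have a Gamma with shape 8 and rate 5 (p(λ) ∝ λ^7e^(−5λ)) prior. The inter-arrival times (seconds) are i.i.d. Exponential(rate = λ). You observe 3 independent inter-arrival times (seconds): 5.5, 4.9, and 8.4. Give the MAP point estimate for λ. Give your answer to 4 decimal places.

λ̂_MAP = 0.4202

The Exponential(rate=λ) likelihood is ∝ λ^n e^(−λΣtᵢ). Here n = 3 and Σtᵢ = 5.5 + 4.9 + 8.4 = 18.8.
Posterior ∝ λ^7e^(−5λ) · λ^3e^(−18.8λ) = λ^10e^(−23.8λ), i.e. Gamma(11, 23.8).
Mode = (a−1)/b = 10/23.8 ≈ 0.4202.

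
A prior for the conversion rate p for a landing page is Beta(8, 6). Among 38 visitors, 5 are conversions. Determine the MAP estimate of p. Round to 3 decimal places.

Prior: Beta(8, 6).
Data: 5 successes in 38 trials. The binomial likelihood contributes p^5(1−p)^33, so the posterior is Beta(8+5, 6+33) = Beta(13, 39).
For Beta(a, b) with a, b > 1 the mode is (a−1)/(a+b−2) = 12/50 ≈ 0.240.

p̂_MAP = 0.240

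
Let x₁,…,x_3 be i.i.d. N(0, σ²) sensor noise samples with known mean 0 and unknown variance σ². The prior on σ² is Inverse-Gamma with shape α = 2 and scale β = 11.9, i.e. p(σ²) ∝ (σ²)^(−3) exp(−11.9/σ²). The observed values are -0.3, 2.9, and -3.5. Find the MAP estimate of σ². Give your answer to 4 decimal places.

Sum of squared deviations about the known mean: SS = (-0.3−0)² + (2.9−0)² + (-3.5−0)² = 20.75.
The Normal likelihood contributes (σ²)^(−n/2) exp(−SS/(2σ²)), so the posterior is Inverse-Gamma(α + n/2, β + SS/2) = Inverse-Gamma(3.5, 22.275).
The mode of Inverse-Gamma(a, b) is b/(a+1) = 22.275/4.5 ≈ 4.9500.

σ̂²_MAP = 4.9500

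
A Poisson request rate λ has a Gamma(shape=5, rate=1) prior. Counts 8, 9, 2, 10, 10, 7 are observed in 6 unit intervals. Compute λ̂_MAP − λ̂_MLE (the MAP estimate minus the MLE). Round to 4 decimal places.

MAP − MLE = -0.5238

Σxᵢ = 46. Posterior is Gamma(51, 7); MAP = (51−1)/7 = 50/7 ≈ 7.14286.
MLE = x̄ = 46/6 ≈ 7.66667.
Difference = 50/7 − 46/6 = -11/21 ≈ -0.5238.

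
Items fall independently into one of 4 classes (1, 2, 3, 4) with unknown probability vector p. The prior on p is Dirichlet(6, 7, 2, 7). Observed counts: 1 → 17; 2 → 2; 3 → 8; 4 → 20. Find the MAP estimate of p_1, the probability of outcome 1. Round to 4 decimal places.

The posterior is Dirichlet(αᵢ + nᵢ) = Dirichlet(23, 9, 10, 27).
For a Dirichlet(a₁,…,a_K) with all aᵢ > 1, the mode has j-th component (aⱼ − 1)/(Σaᵢ − K).
Here Σaᵢ = 69 and K = 4, so p_1 = (23 − 1)/(69 − 4) = 22/65 ≈ 0.3385.

MAP estimate: 0.3385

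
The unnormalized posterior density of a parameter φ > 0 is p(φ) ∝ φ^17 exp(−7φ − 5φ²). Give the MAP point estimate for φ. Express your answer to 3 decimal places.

φ̂_MAP = 1.000

ℓ'(φ) = 17/φ − 7 − 10φ. Setting this to zero and multiplying by φ: 10φ² + 7φ − 17 = 0.
φ = (−7 + √(7² + 4·10·17)) / (2·10) = (−7 + √729) / 20 = (−7 + 27)/20 = 1.
ℓ''(φ) = −17/φ² − 10 < 0, confirming a maximum.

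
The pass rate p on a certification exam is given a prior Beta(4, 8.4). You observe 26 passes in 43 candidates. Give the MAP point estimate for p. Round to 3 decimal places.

p̂_MAP = 0.543

Prior: Beta(4, 8.4).
Data: 26 successes in 43 trials. The binomial likelihood contributes p^26(1−p)^17, so the posterior is Beta(4+26, 8.4+17) = Beta(30, 25.4).
For Beta(a, b) with a, b > 1 the mode is (a−1)/(a+b−2) = 29/53.4 ≈ 0.543.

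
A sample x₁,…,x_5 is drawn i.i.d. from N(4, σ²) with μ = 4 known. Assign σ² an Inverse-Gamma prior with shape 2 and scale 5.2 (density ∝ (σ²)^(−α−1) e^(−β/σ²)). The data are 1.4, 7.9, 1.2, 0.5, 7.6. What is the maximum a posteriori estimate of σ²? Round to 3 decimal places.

σ̂²_MAP = 5.947

Sum of squared deviations about the known mean: SS = (1.4−4)² + (7.9−4)² + (1.2−4)² + (0.5−4)² + (7.6−4)² = 55.02.
The Normal likelihood contributes (σ²)^(−n/2) exp(−SS/(2σ²)), so the posterior is Inverse-Gamma(α + n/2, β + SS/2) = Inverse-Gamma(4.5, 32.71).
The mode of Inverse-Gamma(a, b) is b/(a+1) = 32.71/5.5 ≈ 5.947.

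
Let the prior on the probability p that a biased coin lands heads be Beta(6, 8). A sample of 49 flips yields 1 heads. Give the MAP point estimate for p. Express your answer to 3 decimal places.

Prior: Beta(6, 8).
Data: 1 success in 49 trials. The binomial likelihood contributes p(1−p)^48, so the posterior is Beta(6+1, 8+48) = Beta(7, 56).
For Beta(a, b) with a, b > 1 the mode is (a−1)/(a+b−2) = 6/61 ≈ 0.098.

p̂_MAP = 0.098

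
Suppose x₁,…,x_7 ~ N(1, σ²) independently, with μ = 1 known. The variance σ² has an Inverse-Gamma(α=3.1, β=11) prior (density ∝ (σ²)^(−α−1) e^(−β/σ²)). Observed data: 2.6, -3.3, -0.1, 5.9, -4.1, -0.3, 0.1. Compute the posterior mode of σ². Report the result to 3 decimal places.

σ̂²_MAP = 6.367

Sum of squared deviations about the known mean: SS = (2.6−1)² + (-3.3−1)² + (-0.1−1)² + (5.9−1)² + (-4.1−1)² + (-0.3−1)² + (0.1−1)² = 74.78.
The Normal likelihood contributes (σ²)^(−n/2) exp(−SS/(2σ²)), so the posterior is Inverse-Gamma(α + n/2, β + SS/2) = Inverse-Gamma(6.6, 48.39).
The mode of Inverse-Gamma(a, b) is b/(a+1) = 48.39/7.6 ≈ 6.367.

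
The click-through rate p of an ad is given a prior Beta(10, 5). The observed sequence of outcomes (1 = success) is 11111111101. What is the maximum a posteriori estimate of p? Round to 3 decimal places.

Prior: Beta(10, 5).
Data: 10 successes in 11 trials (from the sequence). The binomial likelihood contributes p^10(1−p)^1, so the posterior is Beta(10+10, 5+1) = Beta(20, 6).
For Beta(a, b) with a, b > 1 the mode is (a−1)/(a+b−2) = 19/24 ≈ 0.792.

p̂_MAP = 0.792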